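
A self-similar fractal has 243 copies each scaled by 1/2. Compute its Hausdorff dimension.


For a self-similar set with N copies scaled by 1/r:
dim_H = log(N)/log(r) = log(243)/log(2)
= 5.493061/0.693147
= 7.924813


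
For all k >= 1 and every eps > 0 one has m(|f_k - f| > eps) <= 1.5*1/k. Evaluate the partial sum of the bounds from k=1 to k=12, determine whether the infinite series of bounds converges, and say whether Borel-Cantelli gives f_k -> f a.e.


Step 1: List the terms 1.5*1/k for k = 1 to 12:
  k=1: 1.5
  k=2: 0.75
  k=3: 0.5
  k=4: 0.375
  k=5: 0.3
  k=6: 0.25
  k=7: 0.214286
  k=8: 0.1875
  k=9: 0.166667
  k=10: 0.15
  k=11: 0.136364
  k=12: 0.125
Step 2: Partial sum = 1.5 + 0.75 + 0.5 + 0.375 + 0.3 + 0.25 + 0.214286 + 0.1875 + 0.166667 + 0.15 + 0.136364 + 0.125
     = 4.654816
Step 3: The full series sum_(k>=1) 1.5*1/k diverges (harmonic series, p = 1; a nonzero constant multiple of a divergent series diverges).
Step 4: The (first) Borel-Cantelli lemma requires a summable sequence of measures, so it does not apply here;
        from this bound alone no conclusion about a.e. convergence can be drawn (convergence in measure still
        gives an a.e.-convergent subsequence, but not a.e. convergence of the whole sequence).
Conclusion: series diverges; Borel-Cantelli is inconclusive about a.e. convergence of f_k.


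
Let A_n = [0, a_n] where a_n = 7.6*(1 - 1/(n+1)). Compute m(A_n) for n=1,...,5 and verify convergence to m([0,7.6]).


By continuity of measure from below: if A_n increases to A, then m(A_n) -> m(A).
Here A = [0, 7.6], so m(A) = 7.6
Step 1: a_1 = 7.6*(1 - 1/2) = 3.8, m(A_1) = 3.8
Step 2: a_2 = 7.6*(1 - 1/3) = 5.0667, m(A_2) = 5.0667
Step 3: a_3 = 7.6*(1 - 1/4) = 5.7, m(A_3) = 5.7
Step 4: a_4 = 7.6*(1 - 1/5) = 6.08, m(A_4) = 6.08
Step 5: a_5 = 7.6*(1 - 1/6) = 6.3333, m(A_5) = 6.3333
Limit: m(A_n) -> m([0,7.6]) = 7.6


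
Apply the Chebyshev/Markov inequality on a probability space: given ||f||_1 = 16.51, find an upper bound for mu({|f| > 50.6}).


Chebyshev/Markov inequality: mu(|f| > eps) <= (||f||_p / eps)^p
Step 1: ||f||_1 / eps = 16.51 / 50.6 = 0.326285
Step 2: Raise to power p = 1:
  (0.326285)^1 = 0.326285
Step 3: Therefore mu(|f| > 50.6) <= 0.326285


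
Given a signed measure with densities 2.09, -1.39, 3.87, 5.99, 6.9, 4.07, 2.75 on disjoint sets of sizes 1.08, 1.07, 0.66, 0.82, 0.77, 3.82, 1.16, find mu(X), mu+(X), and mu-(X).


Step 1: Compute signed measure on each set:
  Set 1: 2.09 * 1.08 = 2.2572
  Set 2: -1.39 * 1.07 = -1.4873
  Set 3: 3.87 * 0.66 = 2.5542
  Set 4: 5.99 * 0.82 = 4.9118
  Set 5: 6.9 * 0.77 = 5.313
  Set 6: 4.07 * 3.82 = 15.5474
  Set 7: 2.75 * 1.16 = 3.19
Step 2: Total signed measure = (2.2572) + (-1.4873) + (2.5542) + (4.9118) + (5.313) + (15.5474) + (3.19)
     = 32.2863
Step 3: Positive part mu+(X) = sum of positive contributions = 33.7736
Step 4: Negative part mu-(X) = |sum of negative contributions| = 1.4873


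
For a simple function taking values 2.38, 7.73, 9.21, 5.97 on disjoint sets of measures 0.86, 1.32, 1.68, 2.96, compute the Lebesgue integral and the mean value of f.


Step 1: Integral = sum(value_i * measure_i)
= 2.38*0.86 + 7.73*1.32 + 9.21*1.68 + 5.97*2.96
= 2.0468 + 10.2036 + 15.4728 + 17.6712
= 45.3944
Step 2: Total measure of domain = 0.86 + 1.32 + 1.68 + 2.96 = 6.82
Step 3: Average value = 45.3944 / 6.82 = 6.65607


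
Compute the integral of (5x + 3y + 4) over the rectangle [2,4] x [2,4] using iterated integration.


By Fubini, integrate in x first, then y.
Step 1: Fix y, integrate over x in [2,4]:
  integral(5x + 3y + 4, x=2..4)
  = 5*(4^2 - 2^2)/2 + (3y + 4)*(4 - 2)
  = 30 + (3y + 4)*2
  = 30 + 6y + 8
  = 38 + 6y
Step 2: Integrate over y in [2,4]:
  integral(38 + 6y, y=2..4)
  = 38*2 + 6*(4^2 - 2^2)/2
  = 76 + 36
  = 112


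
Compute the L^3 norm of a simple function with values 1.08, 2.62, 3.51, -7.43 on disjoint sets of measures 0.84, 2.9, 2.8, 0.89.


Step 1: Compute |f_i|^3 for each value:
  |1.08|^3 = 1.259712
  |2.62|^3 = 17.984728
  |3.51|^3 = 43.243551
  |-7.43|^3 = 410.172407
Step 2: Multiply by measures and sum:
  1.259712 * 0.84 = 1.058158
  17.984728 * 2.9 = 52.155711
  43.243551 * 2.8 = 121.081943
  410.172407 * 0.89 = 365.053442
Sum = 1.058158 + 52.155711 + 121.081943 + 365.053442 = 539.349254
Step 3: Take the p-th root:
||f||_3 = (539.349254)^(1/3) = 8.13998


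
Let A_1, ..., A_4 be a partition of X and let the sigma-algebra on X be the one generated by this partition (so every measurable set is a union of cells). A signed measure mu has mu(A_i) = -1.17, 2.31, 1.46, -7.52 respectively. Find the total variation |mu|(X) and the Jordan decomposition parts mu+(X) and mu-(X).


Step 1: Every measurable set is a union of atoms (the cells / points), so a Hahn decomposition is
  obtained by grouping atoms by sign: P = union of atoms with mu > 0, N = union of the remaining atoms.
  Atoms in P (indices): 2, 3;  atoms in N (indices): 1, 4
  Positive values: 2.31, 1.46
  Negative values: -1.17, -7.52
Step 2: mu+(X) = mu(P) = sum of positive atom values = 3.77
Step 3: mu-(X) = -mu(N) = sum of |negative atom values| = 8.69
Step 4: |mu|(X) = mu+(X) + mu-(X) = 3.77 + 8.69 = 12.46


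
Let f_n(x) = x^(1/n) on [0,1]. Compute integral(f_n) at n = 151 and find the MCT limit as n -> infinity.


At n = 151: f_151(x) = x^(1/151).
Step 1: integral(x^(1/151), 0, 1) = [x^(1/151+1) / (1/151+1)] from 0 to 1
     = 1 / (1/151 + 1) = 1 / ((151+1)/151) = 151/(151+1)
     = 151/152 = 0.993421
Step 2: As n -> infinity, f_n(x) = x^(1/n) -> 1 for x in (0,1], and f_n is increasing in n.
By MCT, lim_n integral(f_n) = integral(lim_n f_n) = integral(1, 0, 1) = 1.
Step 3: Verify convergence: 151/152 = 0.993421 -> 1


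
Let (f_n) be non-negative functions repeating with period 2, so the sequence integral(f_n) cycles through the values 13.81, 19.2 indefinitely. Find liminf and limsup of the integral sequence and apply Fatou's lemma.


The sequence (integral(f_n)) is periodic with period 2, repeating the values 13.81, 19.2 indefinitely.
Step 1: For a periodic sequence, every tail (a_m, a_(m+1), ...) contains all 2 period values infinitely often.
Step 2: Hence inf of every tail = min of the period values = min(13.81, 19.2) = 13.81.
        liminf_n integral(f_n) = sup over m of (inf of tail from m) = 13.81.
Step 3: Similarly sup of every tail = max of the period values = 19.2.
        limsup_n integral(f_n) = 19.2.
Step 4: Fatou's lemma: integral(liminf_n f_n) <= liminf_n integral(f_n) = 13.81.
        So the integral of the pointwise liminf is at most 13.81.


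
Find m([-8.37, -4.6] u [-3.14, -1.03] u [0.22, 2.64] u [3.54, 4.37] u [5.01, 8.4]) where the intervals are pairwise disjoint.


For pairwise disjoint intervals, m(union) = sum of lengths.
= (-4.6 - -8.37) + (-1.03 - -3.14) + (2.64 - 0.22) + (4.37 - 3.54) + (8.4 - 5.01)
= 3.77 + 2.11 + 2.42 + 0.83 + 3.39
= 12.52


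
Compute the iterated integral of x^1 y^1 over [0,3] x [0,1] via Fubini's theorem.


By Fubini's theorem, the double integral factors as a product of single integrals:
Step 1: integral_0^3 x^1 dx = [x^2/2] from 0 to 3
     = 3^2/2 = 4.5
Step 2: integral_0^1 y^1 dy = [y^2/2] from 0 to 1
     = 1^2/2 = 0.5
Step 3: Double integral = 4.5 * 0.5 = 2.25


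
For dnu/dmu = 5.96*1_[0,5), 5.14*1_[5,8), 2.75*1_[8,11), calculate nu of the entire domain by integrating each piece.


Integrate each piece of the Radon-Nikodym derivative:
Step 1: integral_0^5 5.96 dx = 5.96*(5-0) = 5.96*5 = 29.8
Step 2: integral_5^8 5.14 dx = 5.14*(8-5) = 5.14*3 = 15.42
Step 3: integral_8^11 2.75 dx = 2.75*(11-8) = 2.75*3 = 8.25
Total: 29.8 + 15.42 + 8.25 = 53.47


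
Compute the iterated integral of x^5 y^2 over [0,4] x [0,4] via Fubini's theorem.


By Fubini's theorem, the double integral factors as a product of single integrals:
Step 1: integral_0^4 x^5 dx = [x^6/6] from 0 to 4
     = 4^6/6 = 682.666667
Step 2: integral_0^4 y^2 dy = [y^3/3] from 0 to 4
     = 4^3/3 = 21.333333
Step 3: Double integral = 682.666667 * 21.333333 = 14563.555556


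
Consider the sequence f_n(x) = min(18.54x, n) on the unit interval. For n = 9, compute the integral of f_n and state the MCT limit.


f(x) = 18.54x on [0,1]; f_n(x) = min(18.54x, n). At n = 9:
Step 1: f(x) reaches 9 at x = 9/18.54 = 0.485437
Step 2: integral(f_9) = integral(18.54x, 0, 0.485437) + integral(9, 0.485437, 1)
       = 18.54*0.485437^2/2 + 9*(1 - 0.485437)
       = 2.184466 + 4.631068
       = 6.815534
Step 3: As n -> infinity, f_n increases to f, so by MCT integral(f_n) -> integral(f) = 18.54/2 = 9.27.
Convergence: integral(f_9) = 6.815534 -> 9.27 as n -> infinity


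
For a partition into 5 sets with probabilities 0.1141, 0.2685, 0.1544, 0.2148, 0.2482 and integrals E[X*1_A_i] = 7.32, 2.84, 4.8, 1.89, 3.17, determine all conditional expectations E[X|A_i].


For each cell A_i: E[X|A_i] = E[X*1_A_i] / P(A_i)
Step 1: E[X|A_1] = 7.32 / 0.1141 = 64.154251
Step 2: E[X|A_2] = 2.84 / 0.2685 = 10.577281
Step 3: E[X|A_3] = 4.8 / 0.1544 = 31.088083
Step 4: E[X|A_4] = 1.89 / 0.2148 = 8.798883
Step 5: E[X|A_5] = 3.17 / 0.2482 = 12.771958
Verification: E[X] = sum E[X*1_A_i] = 7.32 + 2.84 + 4.8 + 1.89 + 3.17 = 20.02


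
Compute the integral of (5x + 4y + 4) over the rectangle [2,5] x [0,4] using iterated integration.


By Fubini, integrate in x first, then y.
Step 1: Fix y, integrate over x in [2,5]:
  integral(5x + 4y + 4, x=2..5)
  = 5*(5^2 - 2^2)/2 + (4y + 4)*(5 - 2)
  = 52.5 + (4y + 4)*3
  = 52.5 + 12y + 12
  = 64.5 + 12y
Step 2: Integrate over y in [0,4]:
  integral(64.5 + 12y, y=0..4)
  = 64.5*4 + 12*(4^2 - 0^2)/2
  = 258 + 96
  = 354


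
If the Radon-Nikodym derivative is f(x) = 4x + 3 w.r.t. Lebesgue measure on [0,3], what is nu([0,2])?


nu(A) = integral_A (dnu/dmu) dmu = integral_0^2 (4x + 3) dx
Step 1: Antiderivative F(x) = (4/2)x^2 + 3x
Step 2: F(2) = (4/2)*2^2 + 3*2 = 8 + 6 = 14
Step 3: F(0) = (4/2)*0^2 + 3*0 = 0.0 + 0 = 0.0
Step 4: nu([0,2]) = F(2) - F(0) = 14 - 0.0 = 14


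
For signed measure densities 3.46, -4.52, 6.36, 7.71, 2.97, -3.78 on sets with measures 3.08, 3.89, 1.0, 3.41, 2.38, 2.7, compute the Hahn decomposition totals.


Step 1: Compute signed measure on each set:
  Set 1: 3.46 * 3.08 = 10.6568
  Set 2: -4.52 * 3.89 = -17.5828
  Set 3: 6.36 * 1.0 = 6.36
  Set 4: 7.71 * 3.41 = 26.2911
  Set 5: 2.97 * 2.38 = 7.0686
  Set 6: -3.78 * 2.7 = -10.206
Step 2: Total signed measure = (10.6568) + (-17.5828) + (6.36) + (26.2911) + (7.0686) + (-10.206)
     = 22.5877
Step 3: Positive part mu+(X) = sum of positive contributions = 50.3765
Step 4: Negative part mu-(X) = |sum of negative contributions| = 27.7888


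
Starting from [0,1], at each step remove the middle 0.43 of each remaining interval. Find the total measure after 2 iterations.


Step 1: At each step, fraction remaining = 1 - 0.43 = 0.57
Step 2: After 2 steps, measure = (0.57)^2
Step 3: Computing the power step by step:
  After step 1: 0.57
  After step 2: 0.3249
Result = 0.3249


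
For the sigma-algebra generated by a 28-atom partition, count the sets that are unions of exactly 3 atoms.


Each element of F is a union of some subset of the 28 atoms.
Elements that are unions of exactly 3 atoms correspond to 3-element subsets of the 28 atoms.
Count = C(28, 3) = 28! / (3! * 25!) = 3276.


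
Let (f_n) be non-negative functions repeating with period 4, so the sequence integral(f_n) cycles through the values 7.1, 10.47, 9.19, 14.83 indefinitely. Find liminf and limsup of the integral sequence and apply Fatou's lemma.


The sequence (integral(f_n)) is periodic with period 4, repeating the values 7.1, 10.47, 9.19, 14.83 indefinitely.
Step 1: For a periodic sequence, every tail (a_m, a_(m+1), ...) contains all 4 period values infinitely often.
Step 2: Hence inf of every tail = min of the period values = min(7.1, 10.47, 9.19, 14.83) = 7.1.
        liminf_n integral(f_n) = sup over m of (inf of tail from m) = 7.1.
Step 3: Similarly sup of every tail = max of the period values = 14.83.
        limsup_n integral(f_n) = 14.83.
Step 4: Fatou's lemma: integral(liminf_n f_n) <= liminf_n integral(f_n) = 7.1.
        So the integral of the pointwise liminf is at most 7.1.


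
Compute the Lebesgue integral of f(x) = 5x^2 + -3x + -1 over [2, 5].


The Lebesgue integral of a Riemann-integrable function agrees with the Riemann integral.
Antiderivative F(x) = (5/3)x^3 + (-3/2)x^2 + -1x
F(5) = (5/3)*5^3 + (-3/2)*5^2 + -1*5
     = (5/3)*125 + (-3/2)*25 + -1*5
     = 208.333333 + -37.5 + -5
     = 165.833333
F(2) = 5.333333
Integral = F(5) - F(2) = 165.833333 - 5.333333 = 160.5


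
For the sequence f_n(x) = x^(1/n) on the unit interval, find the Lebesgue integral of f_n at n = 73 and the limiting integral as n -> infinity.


At n = 73: f_73(x) = x^(1/73).
Step 1: integral(x^(1/73), 0, 1) = [x^(1/73+1) / (1/73+1)] from 0 to 1
     = 1 / (1/73 + 1) = 1 / ((73+1)/73) = 73/(73+1)
     = 73/74 = 0.986486
Step 2: As n -> infinity, f_n(x) = x^(1/n) -> 1 for x in (0,1], and f_n is increasing in n.
By MCT, lim_n integral(f_n) = integral(lim_n f_n) = integral(1, 0, 1) = 1.
Step 3: Verify convergence: 73/74 = 0.986486 -> 1


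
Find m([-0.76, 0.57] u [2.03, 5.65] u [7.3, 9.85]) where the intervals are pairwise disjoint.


For pairwise disjoint intervals, m(union) = sum of lengths.
= (0.57 - -0.76) + (5.65 - 2.03) + (9.85 - 7.3)
= 1.33 + 3.62 + 2.55
= 7.5


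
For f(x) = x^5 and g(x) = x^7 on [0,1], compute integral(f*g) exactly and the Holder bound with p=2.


Step 1: Exact integral of f*g = integral(x^12, 0, 1) = 1/13
     = 0.076923
Step 2: Holder bound with p=2, q=2:
  ||f||_p = (integral x^10 dx)^(1/2) = (1/11)^(1/2) = 0.301511
  ||g||_q = (integral x^14 dx)^(1/2) = (1/15)^(1/2) = 0.258199
Step 3: Holder bound = ||f||_p * ||g||_q = 0.301511 * 0.258199 = 0.07785
Verification: 0.076923 <= 0.07785 (Holder holds)


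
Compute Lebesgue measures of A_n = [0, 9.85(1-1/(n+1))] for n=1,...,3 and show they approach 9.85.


By continuity of measure from below: if A_n increases to A, then m(A_n) -> m(A).
Here A = [0, 9.85], so m(A) = 9.85
Step 1: a_1 = 9.85*(1 - 1/2) = 4.925, m(A_1) = 4.925
Step 2: a_2 = 9.85*(1 - 1/3) = 6.5667, m(A_2) = 6.5667
Step 3: a_3 = 9.85*(1 - 1/4) = 7.3875, m(A_3) = 7.3875
Limit: m(A_n) -> m([0,9.85]) = 9.85


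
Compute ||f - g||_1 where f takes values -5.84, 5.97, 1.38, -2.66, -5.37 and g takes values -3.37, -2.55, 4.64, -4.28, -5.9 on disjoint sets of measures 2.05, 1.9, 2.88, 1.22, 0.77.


Step 1: Compute differences f_i - g_i:
  -5.84 - -3.37 = -2.47
  5.97 - -2.55 = 8.52
  1.38 - 4.64 = -3.26
  -2.66 - -4.28 = 1.62
  -5.37 - -5.9 = 0.53
Step 2: Compute |diff|^1 * measure for each set:
  |-2.47|^1 * 2.05 = 2.47 * 2.05 = 5.0635
  |8.52|^1 * 1.9 = 8.52 * 1.9 = 16.188
  |-3.26|^1 * 2.88 = 3.26 * 2.88 = 9.3888
  |1.62|^1 * 1.22 = 1.62 * 1.22 = 1.9764
  |0.53|^1 * 0.77 = 0.53 * 0.77 = 0.4081
Step 3: Sum = 33.0248
Step 4: ||f-g||_1 = (33.0248)^(1/1) = 33.0248


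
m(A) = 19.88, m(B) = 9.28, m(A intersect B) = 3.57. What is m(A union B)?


By inclusion-exclusion: m(A u B) = m(A) + m(B) - m(A n B)
= 19.88 + 9.28 - 3.57
= 25.59


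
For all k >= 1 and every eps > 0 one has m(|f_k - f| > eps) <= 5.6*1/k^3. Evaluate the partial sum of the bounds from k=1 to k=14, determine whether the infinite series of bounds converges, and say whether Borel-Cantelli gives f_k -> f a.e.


Step 1: List the terms 5.6*1/k^3 for k = 1 to 14:
  k=1: 5.6
  k=2: 0.7
  k=3: 0.207407
  k=4: 0.0875
  k=5: 0.0448
  k=6: 0.025926
  k=7: 0.016327
  k=8: 0.010937
  k=9: 0.007682
  k=10: 0.0056
  k=11: 0.004207
  k=12: 0.003241
  k=13: 0.002549
  k=14: 0.002041
Step 2: Partial sum = 5.6 + 0.7 + 0.207407 + 0.0875 + 0.0448 + 0.025926 + 0.016327 + 0.010937 + 0.007682 + 0.0056 + 0.004207 + 0.003241 + 0.002549 + 0.002041
     = 6.718217
Step 3: The full series sum_(k>=1) 5.6*1/k^3 converges (p-series with p = 3 > 1; a constant multiple of a convergent series converges).
Step 4: Fix eps > 0. Since sum_k m(|f_k - f| > eps) < infinity, the Borel-Cantelli lemma gives
        m(limsup_k {|f_k - f| > eps}) = 0, i.e. for a.e. x, |f_k(x) - f(x)| <= eps for all large k.
        Applying this with eps = 1/j for j = 1, 2, ... and intersecting the countably many full-measure sets,
        for a.e. x we get limsup_k |f_k(x) - f(x)| <= 1/j for every j, hence f_k -> f almost everywhere.
Conclusion: series converges; Borel-Cantelli yields f_k -> f a.e.


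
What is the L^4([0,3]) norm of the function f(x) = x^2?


Step 1: ||f||_4 = (integral_0^3 |x^2|^4 dx)^(1/4)
     = (integral_0^3 x^8 dx)^(1/4)
Step 2: integral_0^3 x^8 dx = [x^9/(9)] from 0 to 3 = 3^9/9
     = 19683/9 = 2187
Step 3: ||f||_4 = (2187)^(1/4) = 6.838521


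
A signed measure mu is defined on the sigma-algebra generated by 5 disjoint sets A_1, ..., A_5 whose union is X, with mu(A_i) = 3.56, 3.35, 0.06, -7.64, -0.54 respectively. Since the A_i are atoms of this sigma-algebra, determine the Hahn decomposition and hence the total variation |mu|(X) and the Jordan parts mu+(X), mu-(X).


Step 1: Every measurable set is a union of atoms (the cells / points), so a Hahn decomposition is
  obtained by grouping atoms by sign: P = union of atoms with mu > 0, N = union of the remaining atoms.
  Atoms in P (indices): 1, 2, 3;  atoms in N (indices): 4, 5
  Positive values: 3.56, 3.35, 0.06
  Negative values: -7.64, -0.54
Step 2: mu+(X) = mu(P) = sum of positive atom values = 6.97
Step 3: mu-(X) = -mu(N) = sum of |negative atom values| = 8.18
Step 4: |mu|(X) = mu+(X) + mu-(X) = 6.97 + 8.18 = 15.15


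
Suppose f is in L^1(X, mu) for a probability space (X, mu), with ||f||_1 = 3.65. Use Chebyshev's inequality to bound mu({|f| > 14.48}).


Chebyshev/Markov inequality: mu(|f| > eps) <= (||f||_p / eps)^p
Step 1: ||f||_1 / eps = 3.65 / 14.48 = 0.252072
Step 2: Raise to power p = 1:
  (0.252072)^1 = 0.252072
Step 3: Therefore mu(|f| > 14.48) <= 0.252072


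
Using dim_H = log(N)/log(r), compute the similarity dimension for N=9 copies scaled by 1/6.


For a self-similar set with N copies scaled by 1/r:
dim_H = log(N)/log(r) = log(9)/log(6)
= 2.197225/1.791759
= 1.226294


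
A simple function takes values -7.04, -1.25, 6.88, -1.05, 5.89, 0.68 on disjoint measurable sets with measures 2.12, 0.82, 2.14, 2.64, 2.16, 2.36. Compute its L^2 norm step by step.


Step 1: Compute |f_i|^2 for each value:
  |-7.04|^2 = 49.5616
  |-1.25|^2 = 1.5625
  |6.88|^2 = 47.3344
  |-1.05|^2 = 1.1025
  |5.89|^2 = 34.6921
  |0.68|^2 = 0.4624
Step 2: Multiply by measures and sum:
  49.5616 * 2.12 = 105.070592
  1.5625 * 0.82 = 1.28125
  47.3344 * 2.14 = 101.295616
  1.1025 * 2.64 = 2.9106
  34.6921 * 2.16 = 74.934936
  0.4624 * 2.36 = 1.091264
Sum = 105.070592 + 1.28125 + 101.295616 + 2.9106 + 74.934936 + 1.091264 = 286.584258
Step 3: Take the p-th root:
||f||_2 = (286.584258)^(1/2) = 16.9288


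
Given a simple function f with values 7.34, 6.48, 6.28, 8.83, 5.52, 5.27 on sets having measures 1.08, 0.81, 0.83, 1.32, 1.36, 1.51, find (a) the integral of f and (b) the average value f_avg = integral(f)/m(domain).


Step 1: Integral = sum(value_i * measure_i)
= 7.34*1.08 + 6.48*0.81 + 6.28*0.83 + 8.83*1.32 + 5.52*1.36 + 5.27*1.51
= 7.9272 + 5.2488 + 5.2124 + 11.6556 + 7.5072 + 7.9577
= 45.5089
Step 2: Total measure of domain = 1.08 + 0.81 + 0.83 + 1.32 + 1.36 + 1.51 = 6.91
Step 3: Average value = 45.5089 / 6.91 = 6.585948


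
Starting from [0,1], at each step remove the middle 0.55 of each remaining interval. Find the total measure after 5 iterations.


Step 1: At each step, fraction remaining = 1 - 0.55 = 0.45
Step 2: After 5 steps, measure = (0.45)^5
Step 3: Computing the power step by step:
  After step 1: 0.45
  After step 2: 0.2025
  After step 3: 0.091125
  After step 4: 0.041006
  After step 5: 0.018453
Result = 0.018453


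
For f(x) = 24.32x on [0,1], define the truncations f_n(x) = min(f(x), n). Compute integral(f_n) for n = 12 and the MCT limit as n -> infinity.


f(x) = 24.32x on [0,1]; f_n(x) = min(24.32x, n). At n = 12:
Step 1: f(x) reaches 12 at x = 12/24.32 = 0.493421
Step 2: integral(f_12) = integral(24.32x, 0, 0.493421) + integral(12, 0.493421, 1)
       = 24.32*0.493421^2/2 + 12*(1 - 0.493421)
       = 2.960526 + 6.078947
       = 9.039474
Step 3: As n -> infinity, f_n increases to f, so by MCT integral(f_n) -> integral(f) = 24.32/2 = 12.16.
Convergence: integral(f_12) = 9.039474 -> 12.16 as n -> infinity


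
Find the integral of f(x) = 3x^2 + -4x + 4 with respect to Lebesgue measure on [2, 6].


The Lebesgue integral of a Riemann-integrable function agrees with the Riemann integral.
Antiderivative F(x) = (3/3)x^3 + (-4/2)x^2 + 4x
F(6) = (3/3)*6^3 + (-4/2)*6^2 + 4*6
     = (3/3)*216 + (-4/2)*36 + 4*6
     = 216 + -72 + 24
     = 168
F(2) = 8
Integral = F(6) - F(2) = 168 - 8 = 160


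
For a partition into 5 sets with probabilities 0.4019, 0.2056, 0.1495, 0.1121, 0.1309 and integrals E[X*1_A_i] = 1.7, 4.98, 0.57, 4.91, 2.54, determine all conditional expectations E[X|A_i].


For each cell A_i: E[X|A_i] = E[X*1_A_i] / P(A_i)
Step 1: E[X|A_1] = 1.7 / 0.4019 = 4.229908
Step 2: E[X|A_2] = 4.98 / 0.2056 = 24.22179
Step 3: E[X|A_3] = 0.57 / 0.1495 = 3.812709
Step 4: E[X|A_4] = 4.91 / 0.1121 = 43.800178
Step 5: E[X|A_5] = 2.54 / 0.1309 = 19.404125
Verification: E[X] = sum E[X*1_A_i] = 1.7 + 4.98 + 0.57 + 4.91 + 2.54 = 14.7


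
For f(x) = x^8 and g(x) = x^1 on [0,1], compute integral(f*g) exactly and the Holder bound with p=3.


Step 1: Exact integral of f*g = integral(x^9, 0, 1) = 1/10
     = 0.1
Step 2: Holder bound with p=3, q=1.5:
  ||f||_p = (integral x^24 dx)^(1/3) = (1/25)^(1/3) = 0.341995
  ||g||_q = (integral x^1.5 dx)^(1/1.5) = (1/2.5)^(1/1.5) = 0.542884
Step 3: Holder bound = ||f||_p * ||g||_q = 0.341995 * 0.542884 = 0.185664
Verification: 0.1 <= 0.185664 (Holder holds)


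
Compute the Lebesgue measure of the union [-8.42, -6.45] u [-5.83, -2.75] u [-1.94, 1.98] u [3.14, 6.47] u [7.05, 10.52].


For pairwise disjoint intervals, m(union) = sum of lengths.
= (-6.45 - -8.42) + (-2.75 - -5.83) + (1.98 - -1.94) + (6.47 - 3.14) + (10.52 - 7.05)
= 1.97 + 3.08 + 3.92 + 3.33 + 3.47
= 15.77


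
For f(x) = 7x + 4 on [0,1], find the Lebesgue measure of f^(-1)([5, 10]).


f^(-1)([5, 10]) = {x : 5 <= 7x + 4 <= 10}
Solving: (5 - 4)/7 <= x <= (10 - 4)/7
= [0.142857, 0.857143]
Intersecting with [0,1]: [0.142857, 0.857143]
Measure = 0.857143 - 0.142857 = 0.714286


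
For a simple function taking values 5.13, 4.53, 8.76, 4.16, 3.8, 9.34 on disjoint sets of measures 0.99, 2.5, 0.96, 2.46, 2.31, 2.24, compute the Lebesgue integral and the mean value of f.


Step 1: Integral = sum(value_i * measure_i)
= 5.13*0.99 + 4.53*2.5 + 8.76*0.96 + 4.16*2.46 + 3.8*2.31 + 9.34*2.24
= 5.0787 + 11.325 + 8.4096 + 10.2336 + 8.778 + 20.9216
= 64.7465
Step 2: Total measure of domain = 0.99 + 2.5 + 0.96 + 2.46 + 2.31 + 2.24 = 11.46
Step 3: Average value = 64.7465 / 11.46 = 5.649782


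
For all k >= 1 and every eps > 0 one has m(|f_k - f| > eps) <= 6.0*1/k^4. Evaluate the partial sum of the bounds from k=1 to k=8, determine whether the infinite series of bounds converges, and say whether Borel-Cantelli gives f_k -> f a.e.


Step 1: List the terms 6.0*1/k^4 for k = 1 to 8:
  k=1: 6
  k=2: 0.375
  k=3: 0.074074
  k=4: 0.023438
  k=5: 0.0096
  k=6: 0.00463
  k=7: 0.002499
  k=8: 0.001465
Step 2: Partial sum = 6 + 0.375 + 0.074074 + 0.023438 + 0.0096 + 0.00463 + 0.002499 + 0.001465
     = 6.490705
Step 3: The full series sum_(k>=1) 6.0*1/k^4 converges (p-series with p = 4 > 1; a constant multiple of a convergent series converges).
Step 4: Fix eps > 0. Since sum_k m(|f_k - f| > eps) < infinity, the Borel-Cantelli lemma gives
        m(limsup_k {|f_k - f| > eps}) = 0, i.e. for a.e. x, |f_k(x) - f(x)| <= eps for all large k.
        Applying this with eps = 1/j for j = 1, 2, ... and intersecting the countably many full-measure sets,
        for a.e. x we get limsup_k |f_k(x) - f(x)| <= 1/j for every j, hence f_k -> f almost everywhere.
Conclusion: series converges; Borel-Cantelli yields f_k -> f a.e.


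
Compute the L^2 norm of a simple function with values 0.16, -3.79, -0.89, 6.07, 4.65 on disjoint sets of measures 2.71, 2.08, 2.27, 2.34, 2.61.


Step 1: Compute |f_i|^2 for each value:
  |0.16|^2 = 0.0256
  |-3.79|^2 = 14.3641
  |-0.89|^2 = 0.7921
  |6.07|^2 = 36.8449
  |4.65|^2 = 21.6225
Step 2: Multiply by measures and sum:
  0.0256 * 2.71 = 0.069376
  14.3641 * 2.08 = 29.877328
  0.7921 * 2.27 = 1.798067
  36.8449 * 2.34 = 86.217066
  21.6225 * 2.61 = 56.434725
Sum = 0.069376 + 29.877328 + 1.798067 + 86.217066 + 56.434725 = 174.396562
Step 3: Take the p-th root:
||f||_2 = (174.396562)^(1/2) = 13.205929


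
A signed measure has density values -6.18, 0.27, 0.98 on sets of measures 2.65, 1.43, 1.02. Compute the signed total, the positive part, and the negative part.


Step 1: Compute signed measure on each set:
  Set 1: -6.18 * 2.65 = -16.377
  Set 2: 0.27 * 1.43 = 0.3861
  Set 3: 0.98 * 1.02 = 0.9996
Step 2: Total signed measure = (-16.377) + (0.3861) + (0.9996)
     = -14.9913
Step 3: Positive part mu+(X) = sum of positive contributions = 1.3857
Step 4: Negative part mu-(X) = |sum of negative contributions| = 16.377


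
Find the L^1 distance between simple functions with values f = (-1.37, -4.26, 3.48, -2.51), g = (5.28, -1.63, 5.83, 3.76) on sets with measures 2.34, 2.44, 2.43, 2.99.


Step 1: Compute differences f_i - g_i:
  -1.37 - 5.28 = -6.65
  -4.26 - -1.63 = -2.63
  3.48 - 5.83 = -2.35
  -2.51 - 3.76 = -6.27
Step 2: Compute |diff|^1 * measure for each set:
  |-6.65|^1 * 2.34 = 6.65 * 2.34 = 15.561
  |-2.63|^1 * 2.44 = 2.63 * 2.44 = 6.4172
  |-2.35|^1 * 2.43 = 2.35 * 2.43 = 5.7105
  |-6.27|^1 * 2.99 = 6.27 * 2.99 = 18.7473
Step 3: Sum = 46.436
Step 4: ||f-g||_1 = (46.436)^(1/1) = 46.436


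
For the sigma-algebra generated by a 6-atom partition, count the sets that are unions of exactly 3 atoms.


Each element of F is a union of some subset of the 6 atoms.
Elements that are unions of exactly 3 atoms correspond to 3-element subsets of the 6 atoms.
Count = C(6, 3) = 6! / (3! * 3!) = 20.


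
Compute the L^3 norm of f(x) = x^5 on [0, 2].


Step 1: ||f||_3 = (integral_0^2 |x^5|^3 dx)^(1/3)
     = (integral_0^2 x^15 dx)^(1/3)
Step 2: integral_0^2 x^15 dx = [x^16/(16)] from 0 to 2 = 2^16/16
     = 65536/16 = 4096
Step 3: ||f||_3 = (4096)^(1/3) = 16


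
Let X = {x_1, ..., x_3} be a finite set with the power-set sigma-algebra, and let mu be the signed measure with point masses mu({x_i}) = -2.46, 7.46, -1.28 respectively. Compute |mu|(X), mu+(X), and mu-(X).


Step 1: Every measurable set is a union of atoms (the cells / points), so a Hahn decomposition is
  obtained by grouping atoms by sign: P = union of atoms with mu > 0, N = union of the remaining atoms.
  Atoms in P (indices): 2;  atoms in N (indices): 1, 3
  Positive values: 7.46
  Negative values: -2.46, -1.28
Step 2: mu+(X) = mu(P) = sum of positive atom values = 7.46
Step 3: mu-(X) = -mu(N) = sum of |negative atom values| = 3.74
Step 4: |mu|(X) = mu+(X) + mu-(X) = 7.46 + 3.74 = 11.2


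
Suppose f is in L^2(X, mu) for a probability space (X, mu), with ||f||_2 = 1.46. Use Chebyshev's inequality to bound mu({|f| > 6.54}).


Chebyshev/Markov inequality: mu(|f| > eps) <= (||f||_p / eps)^p
Step 1: ||f||_2 / eps = 1.46 / 6.54 = 0.223242
Step 2: Raise to power p = 2:
  (0.223242)^2 = 0.049837
Step 3: Therefore mu(|f| > 6.54) <= 0.049837


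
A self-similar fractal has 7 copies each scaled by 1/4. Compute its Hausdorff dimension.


For a self-similar set with N copies scaled by 1/r:
dim_H = log(N)/log(r) = log(7)/log(4)
= 1.94591/1.386294
= 1.403677


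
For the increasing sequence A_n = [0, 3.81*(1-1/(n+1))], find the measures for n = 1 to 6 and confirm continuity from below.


By continuity of measure from below: if A_n increases to A, then m(A_n) -> m(A).
Here A = [0, 3.81], so m(A) = 3.81
Step 1: a_1 = 3.81*(1 - 1/2) = 1.905, m(A_1) = 1.905
Step 2: a_2 = 3.81*(1 - 1/3) = 2.54, m(A_2) = 2.54
Step 3: a_3 = 3.81*(1 - 1/4) = 2.8575, m(A_3) = 2.8575
Step 4: a_4 = 3.81*(1 - 1/5) = 3.048, m(A_4) = 3.048
Step 5: a_5 = 3.81*(1 - 1/6) = 3.175, m(A_5) = 3.175
Step 6: a_6 = 3.81*(1 - 1/7) = 3.2657, m(A_6) = 3.2657
Limit: m(A_n) -> m([0,3.81]) = 3.81


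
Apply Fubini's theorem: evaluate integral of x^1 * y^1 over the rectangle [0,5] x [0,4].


By Fubini's theorem, the double integral factors as a product of single integrals:
Step 1: integral_0^5 x^1 dx = [x^2/2] from 0 to 5
     = 5^2/2 = 12.5
Step 2: integral_0^4 y^1 dy = [y^2/2] from 0 to 4
     = 4^2/2 = 8
Step 3: Double integral = 12.5 * 8 = 100


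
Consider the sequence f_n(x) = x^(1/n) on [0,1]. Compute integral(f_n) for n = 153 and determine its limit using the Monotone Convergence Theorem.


At n = 153: f_153(x) = x^(1/153).
Step 1: integral(x^(1/153), 0, 1) = [x^(1/153+1) / (1/153+1)] from 0 to 1
     = 1 / (1/153 + 1) = 1 / ((153+1)/153) = 153/(153+1)
     = 153/154 = 0.993506
Step 2: As n -> infinity, f_n(x) = x^(1/n) -> 1 for x in (0,1], and f_n is increasing in n.
By MCT, lim_n integral(f_n) = integral(lim_n f_n) = integral(1, 0, 1) = 1.
Step 3: Verify convergence: 153/154 = 0.993506 -> 1


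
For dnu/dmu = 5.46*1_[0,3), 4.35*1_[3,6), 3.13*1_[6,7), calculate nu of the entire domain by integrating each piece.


Integrate each piece of the Radon-Nikodym derivative:
Step 1: integral_0^3 5.46 dx = 5.46*(3-0) = 5.46*3 = 16.38
Step 2: integral_3^6 4.35 dx = 4.35*(6-3) = 4.35*3 = 13.05
Step 3: integral_6^7 3.13 dx = 3.13*(7-6) = 3.13*1 = 3.13
Total: 16.38 + 13.05 + 3.13 = 32.56


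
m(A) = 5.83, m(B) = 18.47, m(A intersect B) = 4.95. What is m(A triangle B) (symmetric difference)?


m(A Delta B) = m(A) + m(B) - 2*m(A n B)
= 5.83 + 18.47 - 2*4.95
= 5.83 + 18.47 - 9.9
= 14.4


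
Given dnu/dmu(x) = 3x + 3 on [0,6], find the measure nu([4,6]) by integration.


nu(A) = integral_A (dnu/dmu) dmu = integral_4^6 (3x + 3) dx
Step 1: Antiderivative F(x) = (3/2)x^2 + 3x
Step 2: F(6) = (3/2)*6^2 + 3*6 = 54 + 18 = 72
Step 3: F(4) = (3/2)*4^2 + 3*4 = 24 + 12 = 36
Step 4: nu([4,6]) = F(6) - F(4) = 72 - 36 = 36


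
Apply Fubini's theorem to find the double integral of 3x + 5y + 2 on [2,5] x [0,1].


By Fubini, integrate in x first, then y.
Step 1: Fix y, integrate over x in [2,5]:
  integral(3x + 5y + 2, x=2..5)
  = 3*(5^2 - 2^2)/2 + (5y + 2)*(5 - 2)
  = 31.5 + (5y + 2)*3
  = 31.5 + 15y + 6
  = 37.5 + 15y
Step 2: Integrate over y in [0,1]:
  integral(37.5 + 15y, y=0..1)
  = 37.5*1 + 15*(1^2 - 0^2)/2
  = 37.5 + 7.5
  = 45


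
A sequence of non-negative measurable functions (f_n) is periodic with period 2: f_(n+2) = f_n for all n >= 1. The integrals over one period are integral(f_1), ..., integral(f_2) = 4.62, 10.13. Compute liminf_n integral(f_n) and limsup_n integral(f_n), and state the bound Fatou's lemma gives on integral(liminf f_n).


The sequence (integral(f_n)) is periodic with period 2, repeating the values 4.62, 10.13 indefinitely.
Step 1: For a periodic sequence, every tail (a_m, a_(m+1), ...) contains all 2 period values infinitely often.
Step 2: Hence inf of every tail = min of the period values = min(4.62, 10.13) = 4.62.
        liminf_n integral(f_n) = sup over m of (inf of tail from m) = 4.62.
Step 3: Similarly sup of every tail = max of the period values = 10.13.
        limsup_n integral(f_n) = 10.13.
Step 4: Fatou's lemma: integral(liminf_n f_n) <= liminf_n integral(f_n) = 4.62.
        So the integral of the pointwise liminf is at most 4.62.


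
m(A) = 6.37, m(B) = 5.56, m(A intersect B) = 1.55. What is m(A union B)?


By inclusion-exclusion: m(A u B) = m(A) + m(B) - m(A n B)
= 6.37 + 5.56 - 1.55
= 10.38


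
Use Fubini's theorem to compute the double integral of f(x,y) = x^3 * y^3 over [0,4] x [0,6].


By Fubini's theorem, the double integral factors as a product of single integrals:
Step 1: integral_0^4 x^3 dx = [x^4/4] from 0 to 4
     = 4^4/4 = 64
Step 2: integral_0^6 y^3 dy = [y^4/4] from 0 to 6
     = 6^4/4 = 324
Step 3: Double integral = 64 * 324 = 20736


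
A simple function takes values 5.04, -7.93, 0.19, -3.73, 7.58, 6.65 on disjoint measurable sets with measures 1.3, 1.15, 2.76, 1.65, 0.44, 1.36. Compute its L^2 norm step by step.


Step 1: Compute |f_i|^2 for each value:
  |5.04|^2 = 25.4016
  |-7.93|^2 = 62.8849
  |0.19|^2 = 0.0361
  |-3.73|^2 = 13.9129
  |7.58|^2 = 57.4564
  |6.65|^2 = 44.2225
Step 2: Multiply by measures and sum:
  25.4016 * 1.3 = 33.02208
  62.8849 * 1.15 = 72.317635
  0.0361 * 2.76 = 0.099636
  13.9129 * 1.65 = 22.956285
  57.4564 * 0.44 = 25.280816
  44.2225 * 1.36 = 60.1426
Sum = 33.02208 + 72.317635 + 0.099636 + 22.956285 + 25.280816 + 60.1426 = 213.819052
Step 3: Take the p-th root:
||f||_2 = (213.819052)^(1/2) = 14.622553


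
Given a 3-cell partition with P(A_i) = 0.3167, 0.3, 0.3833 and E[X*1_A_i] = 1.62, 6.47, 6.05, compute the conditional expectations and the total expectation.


For each cell A_i: E[X|A_i] = E[X*1_A_i] / P(A_i)
Step 1: E[X|A_1] = 1.62 / 0.3167 = 5.115251
Step 2: E[X|A_2] = 6.47 / 0.3 = 21.566667
Step 3: E[X|A_3] = 6.05 / 0.3833 = 15.783981
Verification: E[X] = sum E[X*1_A_i] = 1.62 + 6.47 + 6.05 = 14.14


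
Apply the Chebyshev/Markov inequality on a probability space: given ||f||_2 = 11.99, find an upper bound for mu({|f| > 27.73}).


Chebyshev/Markov inequality: mu(|f| > eps) <= (||f||_p / eps)^p
Step 1: ||f||_2 / eps = 11.99 / 27.73 = 0.432384
Step 2: Raise to power p = 2:
  (0.432384)^2 = 0.186956
Step 3: Therefore mu(|f| > 27.73) <= 0.186956


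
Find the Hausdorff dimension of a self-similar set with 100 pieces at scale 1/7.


For a self-similar set with N copies scaled by 1/r:
dim_H = log(N)/log(r) = log(100)/log(7)
= 4.60517/1.94591
= 2.366589


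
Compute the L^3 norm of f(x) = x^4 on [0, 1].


Step 1: ||f||_3 = (integral_0^1 |x^4|^3 dx)^(1/3)
     = (integral_0^1 x^12 dx)^(1/3)
Step 2: integral_0^1 x^12 dx = [x^13/(13)] from 0 to 1 = 1^13/13
     = 1/13 = 0.076923
Step 3: ||f||_3 = (0.076923)^(1/3) = 0.42529


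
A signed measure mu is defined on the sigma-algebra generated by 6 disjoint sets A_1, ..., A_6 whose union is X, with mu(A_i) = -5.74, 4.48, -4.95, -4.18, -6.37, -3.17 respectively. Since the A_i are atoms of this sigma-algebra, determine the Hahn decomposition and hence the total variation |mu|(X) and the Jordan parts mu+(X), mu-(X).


Step 1: Every measurable set is a union of atoms (the cells / points), so a Hahn decomposition is
  obtained by grouping atoms by sign: P = union of atoms with mu > 0, N = union of the remaining atoms.
  Atoms in P (indices): 2;  atoms in N (indices): 1, 3, 4, 5, 6
  Positive values: 4.48
  Negative values: -5.74, -4.95, -4.18, -6.37, -3.17
Step 2: mu+(X) = mu(P) = sum of positive atom values = 4.48
Step 3: mu-(X) = -mu(N) = sum of |negative atom values| = 24.41
Step 4: |mu|(X) = mu+(X) + mu-(X) = 4.48 + 24.41 = 28.89


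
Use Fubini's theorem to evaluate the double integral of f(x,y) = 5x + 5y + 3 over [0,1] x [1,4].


By Fubini, integrate in x first, then y.
Step 1: Fix y, integrate over x in [0,1]:
  integral(5x + 5y + 3, x=0..1)
  = 5*(1^2 - 0^2)/2 + (5y + 3)*(1 - 0)
  = 2.5 + (5y + 3)*1
  = 2.5 + 5y + 3
  = 5.5 + 5y
Step 2: Integrate over y in [1,4]:
  integral(5.5 + 5y, y=1..4)
  = 5.5*3 + 5*(4^2 - 1^2)/2
  = 16.5 + 37.5
  = 54


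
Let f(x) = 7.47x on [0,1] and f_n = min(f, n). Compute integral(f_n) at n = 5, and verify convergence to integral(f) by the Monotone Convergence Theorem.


f(x) = 7.47x on [0,1]; f_n(x) = min(7.47x, n). At n = 5:
Step 1: f(x) reaches 5 at x = 5/7.47 = 0.669344
Step 2: integral(f_5) = integral(7.47x, 0, 0.669344) + integral(5, 0.669344, 1)
       = 7.47*0.669344^2/2 + 5*(1 - 0.669344)
       = 1.67336 + 1.65328
       = 3.32664
Step 3: As n -> infinity, f_n increases to f, so by MCT integral(f_n) -> integral(f) = 7.47/2 = 3.735.
Convergence: integral(f_5) = 3.32664 -> 3.735 as n -> infinity


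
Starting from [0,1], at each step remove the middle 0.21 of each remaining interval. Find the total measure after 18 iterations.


Step 1: At each step, fraction remaining = 1 - 0.21 = 0.79
Step 2: After 18 steps, measure = (0.79)^18
Result = 0.014364


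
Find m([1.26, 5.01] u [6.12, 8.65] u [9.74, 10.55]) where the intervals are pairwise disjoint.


For pairwise disjoint intervals, m(union) = sum of lengths.
= (5.01 - 1.26) + (8.65 - 6.12) + (10.55 - 9.74)
= 3.75 + 2.53 + 0.81
= 7.09


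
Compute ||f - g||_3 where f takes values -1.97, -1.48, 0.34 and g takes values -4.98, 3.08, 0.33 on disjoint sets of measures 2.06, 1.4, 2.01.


Step 1: Compute differences f_i - g_i:
  -1.97 - -4.98 = 3.01
  -1.48 - 3.08 = -4.56
  0.34 - 0.33 = 0.01
Step 2: Compute |diff|^3 * measure for each set:
  |3.01|^3 * 2.06 = 27.270901 * 2.06 = 56.178056
  |-4.56|^3 * 1.4 = 94.818816 * 1.4 = 132.746342
  |0.01|^3 * 2.01 = 1.000000e-06 * 2.01 = 2.010000e-06
Step 3: Sum = 188.9244
Step 4: ||f-g||_3 = (188.9244)^(1/3) = 5.738028


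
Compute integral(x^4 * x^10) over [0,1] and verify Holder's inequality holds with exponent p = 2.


Step 1: Exact integral of f*g = integral(x^14, 0, 1) = 1/15
     = 0.066667
Step 2: Holder bound with p=2, q=2:
  ||f||_p = (integral x^8 dx)^(1/2) = (1/9)^(1/2) = 0.333333
  ||g||_q = (integral x^20 dx)^(1/2) = (1/21)^(1/2) = 0.218218
Step 3: Holder bound = ||f||_p * ||g||_q = 0.333333 * 0.218218 = 0.072739
Verification: 0.066667 <= 0.072739 (Holder holds)


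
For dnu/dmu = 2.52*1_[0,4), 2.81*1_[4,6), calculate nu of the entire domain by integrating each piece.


Integrate each piece of the Radon-Nikodym derivative:
Step 1: integral_0^4 2.52 dx = 2.52*(4-0) = 2.52*4 = 10.08
Step 2: integral_4^6 2.81 dx = 2.81*(6-4) = 2.81*2 = 5.62
Total: 10.08 + 5.62 = 15.7


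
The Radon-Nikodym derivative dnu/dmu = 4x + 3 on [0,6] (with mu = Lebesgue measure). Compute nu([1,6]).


nu(A) = integral_A (dnu/dmu) dmu = integral_1^6 (4x + 3) dx
Step 1: Antiderivative F(x) = (4/2)x^2 + 3x
Step 2: F(6) = (4/2)*6^2 + 3*6 = 72 + 18 = 90
Step 3: F(1) = (4/2)*1^2 + 3*1 = 2 + 3 = 5
Step 4: nu([1,6]) = F(6) - F(1) = 90 - 5 = 85


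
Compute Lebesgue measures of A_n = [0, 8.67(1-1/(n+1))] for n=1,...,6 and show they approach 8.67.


By continuity of measure from below: if A_n increases to A, then m(A_n) -> m(A).
Here A = [0, 8.67], so m(A) = 8.67
Step 1: a_1 = 8.67*(1 - 1/2) = 4.335, m(A_1) = 4.335
Step 2: a_2 = 8.67*(1 - 1/3) = 5.78, m(A_2) = 5.78
Step 3: a_3 = 8.67*(1 - 1/4) = 6.5025, m(A_3) = 6.5025
Step 4: a_4 = 8.67*(1 - 1/5) = 6.936, m(A_4) = 6.936
Step 5: a_5 = 8.67*(1 - 1/6) = 7.225, m(A_5) = 7.225
Step 6: a_6 = 8.67*(1 - 1/7) = 7.4314, m(A_6) = 7.4314
Limit: m(A_n) -> m([0,8.67]) = 8.67


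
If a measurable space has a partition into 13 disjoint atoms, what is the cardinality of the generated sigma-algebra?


Each element of the sigma-algebra is a union of some subset of the 13 atoms.
The number of such subsets is 2^13 = 8192.


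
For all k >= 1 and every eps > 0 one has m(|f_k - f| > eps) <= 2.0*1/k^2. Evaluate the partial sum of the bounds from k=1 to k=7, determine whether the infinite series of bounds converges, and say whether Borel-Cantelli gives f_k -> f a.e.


Step 1: List the terms 2.0*1/k^2 for k = 1 to 7:
  k=1: 2
  k=2: 0.5
  k=3: 0.222222
  k=4: 0.125
  k=5: 0.08
  k=6: 0.055556
  k=7: 0.040816
Step 2: Partial sum = 2 + 0.5 + 0.222222 + 0.125 + 0.08 + 0.055556 + 0.040816
     = 3.023594
Step 3: The full series sum_(k>=1) 2.0*1/k^2 converges (p-series with p = 2 > 1; a constant multiple of a convergent series converges).
Step 4: Fix eps > 0. Since sum_k m(|f_k - f| > eps) < infinity, the Borel-Cantelli lemma gives
        m(limsup_k {|f_k - f| > eps}) = 0, i.e. for a.e. x, |f_k(x) - f(x)| <= eps for all large k.
        Applying this with eps = 1/j for j = 1, 2, ... and intersecting the countably many full-measure sets,
        for a.e. x we get limsup_k |f_k(x) - f(x)| <= 1/j for every j, hence f_k -> f almost everywhere.
Conclusion: series converges; Borel-Cantelli yields f_k -> f a.e.


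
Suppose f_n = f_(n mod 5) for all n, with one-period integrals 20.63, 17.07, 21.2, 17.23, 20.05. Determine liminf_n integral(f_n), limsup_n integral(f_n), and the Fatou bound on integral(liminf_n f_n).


The sequence (integral(f_n)) is periodic with period 5, repeating the values 20.63, 17.07, 21.2, 17.23, 20.05 indefinitely.
Step 1: For a periodic sequence, every tail (a_m, a_(m+1), ...) contains all 5 period values infinitely often.
Step 2: Hence inf of every tail = min of the period values = min(20.63, 17.07, 21.2, 17.23, 20.05) = 17.07.
        liminf_n integral(f_n) = sup over m of (inf of tail from m) = 17.07.
Step 3: Similarly sup of every tail = max of the period values = 21.2.
        limsup_n integral(f_n) = 21.2.
Step 4: Fatou's lemma: integral(liminf_n f_n) <= liminf_n integral(f_n) = 17.07.
        So the integral of the pointwise liminf is at most 17.07.
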